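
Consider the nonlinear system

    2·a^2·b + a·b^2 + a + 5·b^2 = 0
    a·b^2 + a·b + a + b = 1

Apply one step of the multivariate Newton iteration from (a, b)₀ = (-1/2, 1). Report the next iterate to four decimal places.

At (-1/2, 1): F = (4.5000, -1.5000).
Jacobian J = [[4·a·b + b^2 + 1, 2·a^2 + 2·a·b + 10·b], [b^2 + b + 1, 2·a·b + a + 1]].
At the point, J = [[0.0000, 9.5000], [3.0000, -0.5000]] (det J = -28.5000).
Solving J·Δ = −F gives Δ = (0.4211, -0.4737).
Then the next iterate is (a, b)₁ = (-0.0789, 0.5263).

(-0.0789, 0.5263)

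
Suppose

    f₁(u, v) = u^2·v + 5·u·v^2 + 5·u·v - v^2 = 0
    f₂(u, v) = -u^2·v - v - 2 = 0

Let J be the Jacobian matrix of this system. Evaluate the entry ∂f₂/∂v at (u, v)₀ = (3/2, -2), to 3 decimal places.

∂f₂/∂v = -u^2 - 1.
At (3/2, -2) this is -3.250.

-3.250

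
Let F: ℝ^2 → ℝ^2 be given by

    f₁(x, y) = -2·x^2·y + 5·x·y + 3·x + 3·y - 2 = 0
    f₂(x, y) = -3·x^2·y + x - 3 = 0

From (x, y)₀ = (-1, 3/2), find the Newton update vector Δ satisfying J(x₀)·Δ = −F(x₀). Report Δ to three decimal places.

(-0.105, -3.184)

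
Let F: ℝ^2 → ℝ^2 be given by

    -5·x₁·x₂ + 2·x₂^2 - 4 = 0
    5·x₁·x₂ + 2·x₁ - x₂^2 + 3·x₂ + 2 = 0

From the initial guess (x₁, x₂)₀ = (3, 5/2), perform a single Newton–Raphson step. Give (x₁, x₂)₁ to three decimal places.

(1.408, 0.679)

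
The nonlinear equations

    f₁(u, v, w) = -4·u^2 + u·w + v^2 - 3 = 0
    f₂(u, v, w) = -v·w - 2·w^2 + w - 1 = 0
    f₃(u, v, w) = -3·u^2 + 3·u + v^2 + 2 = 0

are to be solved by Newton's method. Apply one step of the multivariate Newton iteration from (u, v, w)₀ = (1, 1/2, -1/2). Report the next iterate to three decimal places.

(-0.369, -5.857, 1.471)

At (1, 1/2, -1/2): F = (-7.250, -1.750, 2.250).
Jacobian J = [[-8·u + w, 2·v, u], [0, -w, -v - 4·w + 1], [-6·u + 3, 2·v, 0]].
At the point, J = [[-8.500, 1.000, 1.000], [0.000, 0.500, 2.500], [-3.000, 1.000, 0.000]] (det J = 15.250).
Solving J·Δ = −F gives Δ = (-1.369, -6.357, 1.971).
Then the next iterate is (u, v, w)₁ = (-0.369, -5.857, 1.471).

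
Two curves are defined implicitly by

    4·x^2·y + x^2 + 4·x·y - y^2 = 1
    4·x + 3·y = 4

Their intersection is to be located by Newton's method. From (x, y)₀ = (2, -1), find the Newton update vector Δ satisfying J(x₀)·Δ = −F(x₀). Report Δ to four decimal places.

At (2, -1): F = (-22.0000, 1.0000).
Jacobian J = [[8·x·y + 2·x + 4·y, 4·x^2 + 4·x - 2·y], [4, 3]].
At the point, J = [[-16.0000, 26.0000], [4.0000, 3.0000]] (det J = -152.0000).
Solving J·Δ = −F gives Δ = (-0.6053, 0.4737).

(-0.6053, 0.4737)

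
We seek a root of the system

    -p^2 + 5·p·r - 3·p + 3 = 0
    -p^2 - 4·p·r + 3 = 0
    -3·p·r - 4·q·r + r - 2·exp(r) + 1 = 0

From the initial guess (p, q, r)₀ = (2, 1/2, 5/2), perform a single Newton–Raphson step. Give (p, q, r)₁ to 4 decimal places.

At (2, 1/2, 5/2): F = (18.0000, -21.0000, -40.864988).
Jacobian J = [[-2·p + 5·r - 3, 0, 5·p], [-2·p - 4·r, 0, -4·p], [-3·r, -4·r, -3·p - 4·q - 2·exp(r) + 1]].
At the point, J = [[5.5000, 0.0000, 10.0000], [-14.0000, 0.0000, -8.0000], [-7.5000, -10.0000, -31.364988]] (det J = 960.0000).
Solving J·Δ = −F gives Δ = (-0.6875, 0.8888, -1.4219).
Then the next iterate is (p, q, r)₁ = (1.3125, 1.3888, 1.0781).

(1.3125, 1.3888, 1.0781)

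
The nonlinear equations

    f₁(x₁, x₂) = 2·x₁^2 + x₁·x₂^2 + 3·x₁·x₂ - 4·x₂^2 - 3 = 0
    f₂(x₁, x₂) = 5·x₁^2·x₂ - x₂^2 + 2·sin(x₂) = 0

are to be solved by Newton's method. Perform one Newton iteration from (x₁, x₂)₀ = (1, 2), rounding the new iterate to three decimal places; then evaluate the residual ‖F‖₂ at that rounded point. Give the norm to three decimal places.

At (1, 2): F = (-7.000, 7.81859).
Jacobian J = [[4·x₁ + x₂^2 + 3·x₂, 2·x₁·x₂ + 3·x₁ - 8·x₂], [10·x₁·x₂, 5·x₁^2 - 2·x₂ + 2·cos(x₂)]].
At the point, J = [[14.000, -9.000], [20.000, 0.16771]] (det J = 182.34789).
Solving J·Δ = −F gives Δ = (-0.379, -1.368).
Then the next iterate is (x₁, x₂)₁ = (0.621, 0.632).
Re-evaluating at (0.621, 0.632): F = (-2.40096, 2.00072), so ‖F‖₂ = 3.125.

3.125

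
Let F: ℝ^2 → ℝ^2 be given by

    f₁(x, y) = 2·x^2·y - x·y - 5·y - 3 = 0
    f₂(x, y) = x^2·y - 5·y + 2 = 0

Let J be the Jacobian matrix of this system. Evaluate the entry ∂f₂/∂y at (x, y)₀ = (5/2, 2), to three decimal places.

∂f₂/∂y = x^2 - 5.
At (5/2, 2) this is 1.250.

1.250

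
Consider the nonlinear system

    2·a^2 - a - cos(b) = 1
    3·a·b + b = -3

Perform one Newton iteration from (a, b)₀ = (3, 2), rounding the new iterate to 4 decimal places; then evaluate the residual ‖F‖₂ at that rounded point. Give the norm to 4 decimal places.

At (3, 2): F = (14.416147, 23.0000).
Jacobian J = [[4·a - 1, sin(b)], [3·b, 3·a + 1]].
At the point, J = [[11.0000, 0.909297], [6.0000, 10.0000]] (det J = 104.544215).
Solving J·Δ = −F gives Δ = (-1.1789, -1.5927).
Then the next iterate is (a, b)₁ = (1.8211, 0.4073).
Re-evaluating at (1.8211, 0.4073): F = (2.893517, 5.632502), so ‖F‖₂ = 6.3323.

6.3323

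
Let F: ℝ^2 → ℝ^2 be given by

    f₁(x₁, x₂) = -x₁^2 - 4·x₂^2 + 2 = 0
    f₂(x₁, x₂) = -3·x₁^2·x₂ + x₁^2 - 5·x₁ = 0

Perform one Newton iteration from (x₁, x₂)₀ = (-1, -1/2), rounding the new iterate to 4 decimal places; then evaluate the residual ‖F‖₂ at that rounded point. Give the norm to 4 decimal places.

1.6840

At (-1, -1/2): F = (0.0000, 7.5000).
Jacobian J = [[-2·x₁, -8·x₂], [-6·x₁·x₂ + 2·x₁ - 5, -3·x₁^2]].
At the point, J = [[2.0000, 4.0000], [-10.0000, -3.0000]] (det J = 34.0000).
Solving J·Δ = −F gives Δ = (0.8824, -0.4412).
Then the next iterate is (x₁, x₂)₁ = (-0.1176, -0.9412).
Re-evaluating at (-0.1176, -0.9412): F = (-1.557260, 0.640879), so ‖F‖₂ = 1.6840.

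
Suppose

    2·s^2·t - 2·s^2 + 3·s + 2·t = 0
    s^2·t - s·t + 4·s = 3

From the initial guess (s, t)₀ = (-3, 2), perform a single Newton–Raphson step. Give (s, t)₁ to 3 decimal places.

(-2.739, 1.467)

At (-3, 2): F = (13.000, 9.000).
Jacobian J = [[4·s·t - 4·s + 3, 2·s^2 + 2], [2·s·t - t + 4, s^2 - s]].
At the point, J = [[-9.000, 20.000], [-10.000, 12.000]] (det J = 92.000).
Solving J·Δ = −F gives Δ = (0.261, -0.533).
Then the next iterate is (s, t)₁ = (-2.739, 1.467).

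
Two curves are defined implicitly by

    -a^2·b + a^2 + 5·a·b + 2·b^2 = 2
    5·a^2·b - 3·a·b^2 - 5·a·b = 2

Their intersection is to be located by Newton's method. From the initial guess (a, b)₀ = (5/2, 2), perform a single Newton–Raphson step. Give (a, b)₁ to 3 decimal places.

At (5/2, 2): F = (24.750, 5.500).
Jacobian J = [[-2·a·b + 2·a + 5·b, -a^2 + 5·a + 4·b], [10·a·b - 3·b^2 - 5·b, 5·a^2 - 6·a·b - 5·a]].
At the point, J = [[5.000, 14.250], [28.000, -11.250]] (det J = -455.250).
Solving J·Δ = −F gives Δ = (-0.784, -1.462).
Then the next iterate is (a, b)₁ = (1.716, 0.538).

(1.716, 0.538)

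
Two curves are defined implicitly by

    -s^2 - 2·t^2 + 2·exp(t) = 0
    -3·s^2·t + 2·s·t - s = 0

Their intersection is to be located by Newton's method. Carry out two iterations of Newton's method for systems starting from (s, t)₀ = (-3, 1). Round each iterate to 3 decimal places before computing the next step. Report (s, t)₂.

(-1.641, 0.311)

At (-3, 1): F = (-5.56344, -30.000).
Jacobian J = [[-2·s, -4·t + 2·exp(t)], [-6·s·t + 2·t - 1, -3·s^2 + 2·s]].
At the point, J = [[6.000, 1.43656], [19.000, -33.000]] (det J = -225.29471).
Solving J·Δ = −F gives Δ = (1.006, -0.330).
Then the next iterate is (s, t)₁ = (-1.994, 0.670).
Round to (-1.994, 0.670) and repeat: F = (-0.96536, -8.66979), J = [[3.988, 1.22847], [8.35588, -15.91611]].
Δ = (0.353, -0.359), so (s, t)₂ = (-1.641, 0.311).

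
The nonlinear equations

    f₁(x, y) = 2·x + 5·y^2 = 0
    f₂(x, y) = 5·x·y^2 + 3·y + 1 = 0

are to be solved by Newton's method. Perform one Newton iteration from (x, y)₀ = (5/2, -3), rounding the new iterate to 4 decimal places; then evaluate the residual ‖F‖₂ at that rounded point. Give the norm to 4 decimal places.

At (5/2, -3): F = (50.0000, 104.5000).
Jacobian J = [[2, 10·y], [5·y^2, 10·x·y + 3]].
At the point, J = [[2.0000, -30.0000], [45.0000, -72.0000]] (det J = 1206.0000).
Solving J·Δ = −F gives Δ = (0.3856, 1.6924).
Then the next iterate is (x, y)₁ = (2.8856, -1.3076).
Re-evaluating at (2.8856, -1.3076): F = (14.320289, 21.746451), so ‖F‖₂ = 26.0380.

26.0380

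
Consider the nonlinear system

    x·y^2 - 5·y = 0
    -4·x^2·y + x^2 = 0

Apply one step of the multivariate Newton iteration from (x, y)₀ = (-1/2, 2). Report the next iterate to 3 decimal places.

At (-1/2, 2): F = (-12.000, -1.750).
Jacobian J = [[y^2, 2·x·y - 5], [-8·x·y + 2·x, -4·x^2]].
At the point, J = [[4.000, -7.000], [7.000, -1.000]] (det J = 45.000).
Solving J·Δ = −F gives Δ = (0.006, -1.711).
Then the next iterate is (x, y)₁ = (-0.494, 0.289).

(-0.494, 0.289)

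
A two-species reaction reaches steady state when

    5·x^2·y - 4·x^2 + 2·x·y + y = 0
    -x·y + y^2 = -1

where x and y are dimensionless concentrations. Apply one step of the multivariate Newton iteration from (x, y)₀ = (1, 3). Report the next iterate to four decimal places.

At (1, 3): F = (20.0000, 7.0000).
Jacobian J = [[10·x·y - 8·x + 2·y, 5·x^2 + 2·x + 1], [-y, -x + 2·y]].
At the point, J = [[28.0000, 8.0000], [-3.0000, 5.0000]] (det J = 164.0000).
Solving J·Δ = −F gives Δ = (-0.2683, -1.5610).
Then the next iterate is (x, y)₁ = (0.7317, 1.4390).

(0.7317, 1.4390)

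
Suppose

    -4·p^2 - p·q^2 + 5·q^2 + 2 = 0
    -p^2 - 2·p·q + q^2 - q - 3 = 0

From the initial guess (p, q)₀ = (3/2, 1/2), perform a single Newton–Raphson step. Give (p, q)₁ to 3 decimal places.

At (3/2, 1/2): F = (-6.125, -7.000).
Jacobian J = [[-8·p - q^2, -2·p·q + 10·q], [-2·p - 2·q, -2·p + 2·q - 1]].
At the point, J = [[-12.250, 3.500], [-4.000, -3.000]] (det J = 50.750).
Solving J·Δ = −F gives Δ = (-0.845, -1.207).
Then the next iterate is (p, q)₁ = (0.655, -0.707).

(0.655, -0.707)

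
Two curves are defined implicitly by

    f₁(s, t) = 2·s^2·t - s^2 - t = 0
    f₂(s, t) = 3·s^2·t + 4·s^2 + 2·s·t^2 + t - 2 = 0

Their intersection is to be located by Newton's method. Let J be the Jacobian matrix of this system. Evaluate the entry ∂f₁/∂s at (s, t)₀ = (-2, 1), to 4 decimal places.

-4.0000

∂f₁/∂s = 4·s·t - 2·s.
At (-2, 1) this is -4.0000.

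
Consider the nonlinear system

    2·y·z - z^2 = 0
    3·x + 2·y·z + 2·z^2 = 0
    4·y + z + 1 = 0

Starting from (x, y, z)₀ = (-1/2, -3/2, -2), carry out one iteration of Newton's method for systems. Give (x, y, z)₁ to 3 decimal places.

(6.000, -0.375, 0.500)

At (-1/2, -3/2, -2): F = (2.000, 12.500, -7.000).
Jacobian J = [[0, 2·z, 2·y - 2·z], [3, 2·z, 2·y + 4·z], [0, 4, 1]].
At the point, J = [[0.000, -4.000, 1.000], [3.000, -4.000, -11.000], [0.000, 4.000, 1.000]] (det J = 24.000).
Solving J·Δ = −F gives Δ = (6.500, 1.125, 2.500).
Then the next iterate is (x, y, z)₁ = (6.000, -0.375, 0.500).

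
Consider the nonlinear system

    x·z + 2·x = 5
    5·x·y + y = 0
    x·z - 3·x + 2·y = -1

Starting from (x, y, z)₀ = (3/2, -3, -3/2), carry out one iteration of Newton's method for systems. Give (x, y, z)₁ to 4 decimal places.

At (3/2, -3, -3/2): F = (-4.2500, -25.5000, -11.7500).
Jacobian J = [[z + 2, 0, x], [5·y, 5·x + 1, 0], [z - 3, 2, x]].
At the point, J = [[0.5000, 0.0000, 1.5000], [-15.0000, 8.5000, 0.0000], [-4.5000, 2.0000, 1.5000]] (det J = 18.7500).
Solving J·Δ = −F gives Δ = (-1.0200, 1.2000, 3.1733).
Then the next iterate is (x, y, z)₁ = (0.4800, -1.8000, 1.6733).

(0.4800, -1.8000, 1.6733)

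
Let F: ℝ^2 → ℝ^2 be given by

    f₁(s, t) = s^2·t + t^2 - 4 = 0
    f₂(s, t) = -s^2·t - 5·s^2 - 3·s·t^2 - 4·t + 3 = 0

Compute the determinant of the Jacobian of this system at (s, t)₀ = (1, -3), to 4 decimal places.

J = [[2·s·t, s^2 + 2·t], [-2·s·t - 10·s - 3·t^2, -s^2 - 6·s·t - 4]].
At the point, J = [[-6.0000, -5.0000], [-31.0000, 13.0000]].
det J = -233.0000.

-233.0000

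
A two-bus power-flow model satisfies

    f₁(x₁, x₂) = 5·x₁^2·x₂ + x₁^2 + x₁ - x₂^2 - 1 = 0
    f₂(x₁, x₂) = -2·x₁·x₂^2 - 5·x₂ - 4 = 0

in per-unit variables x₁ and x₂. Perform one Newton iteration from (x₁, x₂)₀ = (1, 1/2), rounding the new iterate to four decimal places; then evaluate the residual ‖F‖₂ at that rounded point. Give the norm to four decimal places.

2.8542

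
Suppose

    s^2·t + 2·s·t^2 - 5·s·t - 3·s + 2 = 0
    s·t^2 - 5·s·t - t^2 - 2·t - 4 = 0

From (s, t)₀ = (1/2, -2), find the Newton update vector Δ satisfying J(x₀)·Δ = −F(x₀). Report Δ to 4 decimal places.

(0.0682, 1.5818)

At (1/2, -2): F = (9.0000, 3.0000).
Jacobian J = [[2·s·t + 2·t^2 - 5·t - 3, s^2 + 4·s·t - 5·s], [t^2 - 5·t, 2·s·t - 5·s - 2·t - 2]].
At the point, J = [[13.0000, -6.2500], [14.0000, -2.5000]] (det J = 55.0000).
Solving J·Δ = −F gives Δ = (0.0682, 1.5818).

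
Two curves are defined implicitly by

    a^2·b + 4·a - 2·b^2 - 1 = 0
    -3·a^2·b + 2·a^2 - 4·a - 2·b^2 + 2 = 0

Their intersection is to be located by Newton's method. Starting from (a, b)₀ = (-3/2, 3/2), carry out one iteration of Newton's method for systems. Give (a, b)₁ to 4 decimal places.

At (-3/2, 3/2): F = (-8.1250, -2.1250).
Jacobian J = [[2·a·b + 4, a^2 - 4·b], [-6·a·b + 4·a - 4, -3·a^2 - 4·b]].
At the point, J = [[-0.5000, -3.7500], [3.5000, -12.7500]] (det J = 19.5000).
Solving J·Δ = −F gives Δ = (-4.9038, -1.5128).
Then the next iterate is (a, b)₁ = (-6.4038, -0.0128).

(-6.4038, -0.0128)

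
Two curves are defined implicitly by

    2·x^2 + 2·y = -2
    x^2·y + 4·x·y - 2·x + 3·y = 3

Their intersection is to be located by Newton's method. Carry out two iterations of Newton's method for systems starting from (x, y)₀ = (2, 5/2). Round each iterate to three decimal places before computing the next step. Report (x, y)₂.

(0.732, -1.068)

At (2, 5/2): F = (15.000, 30.500).
Jacobian J = [[4·x, 2], [2·x·y + 4·y - 2, x^2 + 4·x + 3]].
At the point, J = [[8.000, 2.000], [18.000, 15.000]] (det J = 84.000).
Solving J·Δ = −F gives Δ = (-1.952, 0.310).
Then the next iterate is (x, y)₁ = (0.048, 2.810).
Round to (0.048, 2.810) and repeat: F = (7.62461, 5.87999), J = [[0.192, 2.000], [9.50976, 3.19430]].
Δ = (0.684, -3.878), so (x, y)₂ = (0.732, -1.068).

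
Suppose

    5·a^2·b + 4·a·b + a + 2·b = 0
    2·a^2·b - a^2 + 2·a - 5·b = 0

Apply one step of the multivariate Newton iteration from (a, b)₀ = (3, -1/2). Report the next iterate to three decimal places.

(2.435, -0.204)

At (3, -1/2): F = (-26.500, -9.500).
Jacobian J = [[10·a·b + 4·b + 1, 5·a^2 + 4·a + 2], [4·a·b - 2·a + 2, 2·a^2 - 5]].
At the point, J = [[-16.000, 59.000], [-10.000, 13.000]] (det J = 382.000).
Solving J·Δ = −F gives Δ = (-0.565, 0.296).
Then the next iterate is (a, b)₁ = (2.435, -0.204).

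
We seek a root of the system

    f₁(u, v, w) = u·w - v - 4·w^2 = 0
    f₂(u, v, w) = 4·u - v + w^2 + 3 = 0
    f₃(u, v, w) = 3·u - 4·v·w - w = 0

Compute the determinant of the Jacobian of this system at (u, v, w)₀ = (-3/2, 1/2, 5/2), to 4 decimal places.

J = [[w, -1, u - 8·w], [4, -1, 2·w], [3, -4·w, -4·v - 1]].
At the point, J = [[2.5000, -1.0000, -21.5000], [4.0000, -1.0000, 5.0000], [3.0000, -10.0000, -3.0000]].
det J = 901.0000.

901.0000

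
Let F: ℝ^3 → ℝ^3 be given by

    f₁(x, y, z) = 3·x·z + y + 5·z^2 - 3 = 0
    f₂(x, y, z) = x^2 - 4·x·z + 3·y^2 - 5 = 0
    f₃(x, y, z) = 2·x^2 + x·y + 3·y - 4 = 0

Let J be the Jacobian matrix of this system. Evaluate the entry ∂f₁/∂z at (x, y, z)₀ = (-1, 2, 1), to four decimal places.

∂f₁/∂z = 3·x + 10·z.
At (-1, 2, 1) this is 7.0000.

7.0000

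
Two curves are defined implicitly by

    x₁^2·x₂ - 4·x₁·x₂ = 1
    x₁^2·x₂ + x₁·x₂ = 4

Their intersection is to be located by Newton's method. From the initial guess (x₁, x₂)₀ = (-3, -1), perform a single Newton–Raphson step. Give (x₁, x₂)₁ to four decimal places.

At (-3, -1): F = (-22.0000, -10.0000).
Jacobian J = [[2·x₁·x₂ - 4·x₂, x₁^2 - 4·x₁], [2·x₁·x₂ + x₂, x₁^2 + x₁]].
At the point, J = [[10.0000, 21.0000], [5.0000, 6.0000]] (det J = -45.0000).
Solving J·Δ = −F gives Δ = (1.7333, 0.2222).
Then the next iterate is (x₁, x₂)₁ = (-1.2667, -0.7778).

(-1.2667, -0.7778)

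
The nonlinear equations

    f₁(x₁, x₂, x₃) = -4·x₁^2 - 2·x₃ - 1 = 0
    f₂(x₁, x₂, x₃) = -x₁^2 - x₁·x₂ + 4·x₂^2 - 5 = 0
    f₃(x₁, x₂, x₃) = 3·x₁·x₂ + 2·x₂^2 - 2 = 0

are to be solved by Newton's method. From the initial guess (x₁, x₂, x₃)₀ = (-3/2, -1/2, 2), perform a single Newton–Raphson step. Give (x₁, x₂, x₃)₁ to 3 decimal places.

(0.288, -0.797, 5.726)

At (-3/2, -1/2, 2): F = (-14.000, -7.000, 0.750).
Jacobian J = [[-8·x₁, 0, -2], [-2·x₁ - x₂, -x₁ + 8·x₂, 0], [3·x₂, 3·x₁ + 4·x₂, 0]].
At the point, J = [[12.000, 0.000, -2.000], [3.500, -2.500, 0.000], [-1.500, -6.500, 0.000]] (det J = 53.000).
Solving J·Δ = −F gives Δ = (1.788, -0.297, 3.726).
Then the next iterate is (x₁, x₂, x₃)₁ = (0.288, -0.797, 5.726).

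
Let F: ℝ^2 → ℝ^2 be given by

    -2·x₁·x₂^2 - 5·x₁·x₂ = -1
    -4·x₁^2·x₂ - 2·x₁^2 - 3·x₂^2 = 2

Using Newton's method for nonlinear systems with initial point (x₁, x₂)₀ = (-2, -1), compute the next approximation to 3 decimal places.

At (-2, -1): F = (-5.000, 3.000).
Jacobian J = [[-2·x₂^2 - 5·x₂, -4·x₁·x₂ - 5·x₁], [-8·x₁·x₂ - 4·x₁, -4·x₁^2 - 6·x₂]].
At the point, J = [[3.000, 2.000], [-8.000, -10.000]] (det J = -14.000).
Solving J·Δ = −F gives Δ = (3.143, -2.214).
Then the next iterate is (x₁, x₂)₁ = (1.143, -3.214).

(1.143, -3.214)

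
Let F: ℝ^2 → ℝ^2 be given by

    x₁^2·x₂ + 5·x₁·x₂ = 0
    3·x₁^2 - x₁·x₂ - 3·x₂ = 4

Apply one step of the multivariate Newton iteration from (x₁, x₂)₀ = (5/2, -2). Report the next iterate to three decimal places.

At (5/2, -2): F = (-37.500, 25.750).
Jacobian J = [[2·x₁·x₂ + 5·x₂, x₁^2 + 5·x₁], [6·x₁ - x₂, -x₁ - 3]].
At the point, J = [[-20.000, 18.750], [17.000, -5.500]] (det J = -208.750).
Solving J·Δ = −F gives Δ = (-1.325, 0.587).
Then the next iterate is (x₁, x₂)₁ = (1.175, -1.413).

(1.175, -1.413)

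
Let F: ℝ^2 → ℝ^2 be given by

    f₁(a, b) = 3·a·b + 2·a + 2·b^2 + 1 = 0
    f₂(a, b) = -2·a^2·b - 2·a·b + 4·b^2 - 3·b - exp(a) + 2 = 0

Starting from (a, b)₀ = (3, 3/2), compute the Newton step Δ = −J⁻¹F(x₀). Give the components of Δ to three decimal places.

(-0.711, -1.359)

At (3, 3/2): F = (25.000, -49.58554).
Jacobian J = [[3·b + 2, 3·a + 4·b], [-4·a·b - 2·b - exp(a), -2·a^2 - 2·a + 8·b - 3]].
At the point, J = [[6.500, 15.000], [-41.08554, -15.000]] (det J = 518.78305).
Solving J·Δ = −F gives Δ = (-0.711, -1.359).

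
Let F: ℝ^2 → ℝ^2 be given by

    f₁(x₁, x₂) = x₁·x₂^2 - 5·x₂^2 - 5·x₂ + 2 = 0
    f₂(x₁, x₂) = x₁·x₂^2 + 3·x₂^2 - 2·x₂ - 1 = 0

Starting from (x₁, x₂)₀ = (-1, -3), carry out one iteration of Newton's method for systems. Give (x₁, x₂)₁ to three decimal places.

(-1.481, -1.667)

At (-1, -3): F = (-37.000, 23.000).
Jacobian J = [[x₂^2, 2·x₁·x₂ - 10·x₂ - 5], [x₂^2, 2·x₁·x₂ + 6·x₂ - 2]].
At the point, J = [[9.000, 31.000], [9.000, -14.000]] (det J = -405.000).
Solving J·Δ = −F gives Δ = (-0.481, 1.333).
Then the next iterate is (x₁, x₂)₁ = (-1.481, -1.667).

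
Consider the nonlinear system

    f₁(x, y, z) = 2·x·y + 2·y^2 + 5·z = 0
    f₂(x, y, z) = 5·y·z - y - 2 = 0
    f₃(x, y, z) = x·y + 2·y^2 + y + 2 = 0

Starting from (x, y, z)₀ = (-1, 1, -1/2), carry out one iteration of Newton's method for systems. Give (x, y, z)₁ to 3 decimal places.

(3.000, -1.000, -0.800)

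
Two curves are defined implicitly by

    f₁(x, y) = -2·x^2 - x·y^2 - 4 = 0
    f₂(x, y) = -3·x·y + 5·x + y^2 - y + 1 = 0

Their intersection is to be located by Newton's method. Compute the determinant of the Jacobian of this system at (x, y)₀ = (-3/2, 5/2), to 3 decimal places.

16.625

J = [[-4·x - y^2, -2·x·y], [-3·y + 5, -3·x + 2·y - 1]].
At the point, J = [[-0.250, 7.500], [-2.500, 8.500]].
det J = 16.625.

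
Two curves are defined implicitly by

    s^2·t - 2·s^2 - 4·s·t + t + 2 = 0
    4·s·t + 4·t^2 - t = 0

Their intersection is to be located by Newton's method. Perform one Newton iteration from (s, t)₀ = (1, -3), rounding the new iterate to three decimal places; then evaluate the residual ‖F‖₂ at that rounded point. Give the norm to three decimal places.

At (1, -3): F = (6.000, 27.000).
Jacobian J = [[2·s·t - 4·s - 4·t, s^2 - 4·s + 1], [4·t, 4·s + 8·t - 1]].
At the point, J = [[2.000, -2.000], [-12.000, -21.000]] (det J = -66.000).
Solving J·Δ = −F gives Δ = (-1.091, 1.909).
Then the next iterate is (s, t)₁ = (-0.091, -1.091).
Re-evaluating at (-0.091, -1.091): F = (0.48628, 6.24925), so ‖F‖₂ = 6.268.

6.268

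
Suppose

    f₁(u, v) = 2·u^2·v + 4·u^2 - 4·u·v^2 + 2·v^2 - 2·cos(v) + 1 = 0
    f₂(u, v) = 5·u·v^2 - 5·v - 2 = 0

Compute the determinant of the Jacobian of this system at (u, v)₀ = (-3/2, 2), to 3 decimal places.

633.628

J = [[4·u·v + 8·u - 4·v^2, 2·u^2 - 8·u·v + 4·v + 2·sin(v)], [5·v^2, 10·u·v - 5]].
At the point, J = [[-40.000, 38.31859], [20.000, -35.000]].
det J = 633.628.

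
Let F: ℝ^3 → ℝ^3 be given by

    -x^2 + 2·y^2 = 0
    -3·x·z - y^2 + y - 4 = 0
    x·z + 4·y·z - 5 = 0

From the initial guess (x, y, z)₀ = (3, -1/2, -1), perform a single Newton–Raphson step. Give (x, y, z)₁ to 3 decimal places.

(2.013, -1.789, -1.143)

At (3, -1/2, -1): F = (-8.500, 4.250, -6.000).
Jacobian J = [[-2·x, 4·y, 0], [-3·z, -2·y + 1, -3·x], [z, 4·z, x + 4·y]].
At the point, J = [[-6.000, -2.000, 0.000], [3.000, 2.000, -9.000], [-1.000, -4.000, 1.000]] (det J = 192.000).
Solving J·Δ = −F gives Δ = (-0.987, -1.289, -0.143).
Then the next iterate is (x, y, z)₁ = (2.013, -1.789, -1.143).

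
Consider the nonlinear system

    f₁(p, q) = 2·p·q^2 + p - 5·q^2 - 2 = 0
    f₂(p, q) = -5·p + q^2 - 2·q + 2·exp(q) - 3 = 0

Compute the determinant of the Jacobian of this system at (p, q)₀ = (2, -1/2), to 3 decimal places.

2.320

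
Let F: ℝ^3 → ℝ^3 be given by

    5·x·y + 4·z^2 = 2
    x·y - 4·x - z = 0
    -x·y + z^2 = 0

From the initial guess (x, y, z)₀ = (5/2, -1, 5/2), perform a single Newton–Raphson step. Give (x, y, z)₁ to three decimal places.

(-0.268, -1.018, 1.294)

At (5/2, -1, 5/2): F = (10.500, -15.000, 8.750).
Jacobian J = [[5·y, 5·x, 8·z], [y - 4, x, -1], [-y, -x, 2·z]].
At the point, J = [[-5.000, 12.500, 20.000], [-5.000, 2.500, -1.000], [1.000, -2.500, 5.000]] (det J = 450.000).
Solving J·Δ = −F gives Δ = (-2.768, -0.018, -1.206).
Then the next iterate is (x, y, z)₁ = (-0.268, -1.018, 1.294).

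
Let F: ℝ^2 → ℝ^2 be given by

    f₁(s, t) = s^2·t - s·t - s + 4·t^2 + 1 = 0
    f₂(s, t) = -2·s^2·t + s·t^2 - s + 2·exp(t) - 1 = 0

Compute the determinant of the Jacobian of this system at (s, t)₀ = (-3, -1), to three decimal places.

-19.585

J = [[2·s·t - t - 1, s^2 - s + 8·t], [-4·s·t + t^2 - 1, -2·s^2 + 2·s·t + 2·exp(t)]].
At the point, J = [[6.000, 4.000], [-12.000, -11.26424]].
det J = -19.585.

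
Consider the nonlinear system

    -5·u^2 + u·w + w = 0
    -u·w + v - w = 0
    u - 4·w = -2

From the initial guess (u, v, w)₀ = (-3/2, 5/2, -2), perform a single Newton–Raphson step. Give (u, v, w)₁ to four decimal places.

(-0.6214, -1.9296, 0.3447)

At (-3/2, 5/2, -2): F = (-10.2500, 1.5000, 8.5000).
Jacobian J = [[-10·u + w, 0, u + 1], [-w, 1, -u - 1], [1, 0, -4]].
At the point, J = [[13.0000, 0.0000, -0.5000], [2.0000, 1.0000, 0.5000], [1.0000, 0.0000, -4.0000]] (det J = -51.5000).
Solving J·Δ = −F gives Δ = (0.8786, -4.4296, 2.3447).
Then the next iterate is (u, v, w)₁ = (-0.6214, -1.9296, 0.3447).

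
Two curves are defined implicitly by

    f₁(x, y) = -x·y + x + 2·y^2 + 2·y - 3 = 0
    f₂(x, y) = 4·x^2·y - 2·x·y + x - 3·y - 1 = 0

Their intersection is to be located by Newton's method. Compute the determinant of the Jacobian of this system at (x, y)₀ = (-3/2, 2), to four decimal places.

J = [[-y + 1, -x + 4·y + 2], [8·x·y - 2·y + 1, 4·x^2 - 2·x - 3]].
At the point, J = [[-1.0000, 11.5000], [-27.0000, 9.0000]].
det J = 301.5000.

301.5000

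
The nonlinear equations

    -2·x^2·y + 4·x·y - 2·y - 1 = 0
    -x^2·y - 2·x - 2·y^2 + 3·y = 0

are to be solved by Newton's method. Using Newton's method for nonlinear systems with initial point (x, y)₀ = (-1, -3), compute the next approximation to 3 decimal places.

At (-1, -3): F = (23.000, -22.000).
Jacobian J = [[-4·x·y + 4·y, -2·x^2 + 4·x - 2], [-2·x·y - 2, -x^2 - 4·y + 3]].
At the point, J = [[-24.000, -8.000], [-8.000, 14.000]] (det J = -400.000).
Solving J·Δ = −F gives Δ = (0.365, 1.780).
Then the next iterate is (x, y)₁ = (-0.635, -1.220).

(-0.635, -1.220)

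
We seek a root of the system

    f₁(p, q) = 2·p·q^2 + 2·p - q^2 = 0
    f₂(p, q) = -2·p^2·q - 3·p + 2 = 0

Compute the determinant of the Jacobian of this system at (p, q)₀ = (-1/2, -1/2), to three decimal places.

J = [[2·q^2 + 2, 4·p·q - 2·q], [-4·p·q - 3, -2·p^2]].
At the point, J = [[2.500, 2.000], [-4.000, -0.500]].
det J = 6.750.

6.750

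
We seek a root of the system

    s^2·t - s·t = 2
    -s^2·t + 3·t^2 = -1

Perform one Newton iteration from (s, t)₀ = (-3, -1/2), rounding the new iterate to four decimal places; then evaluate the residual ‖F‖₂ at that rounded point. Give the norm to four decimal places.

3.8430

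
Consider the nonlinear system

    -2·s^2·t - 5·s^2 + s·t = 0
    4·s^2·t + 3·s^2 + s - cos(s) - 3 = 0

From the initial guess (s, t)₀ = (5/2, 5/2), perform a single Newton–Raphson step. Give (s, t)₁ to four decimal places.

(1.3673, 2.2555)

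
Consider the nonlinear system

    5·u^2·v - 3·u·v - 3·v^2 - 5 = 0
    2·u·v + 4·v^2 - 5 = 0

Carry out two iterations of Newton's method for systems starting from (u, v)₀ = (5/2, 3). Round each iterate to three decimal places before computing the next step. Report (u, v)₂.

At (5/2, 3): F = (39.250, 46.000).
Jacobian J = [[10·u·v - 3·v, 5·u^2 - 3·u - 6·v], [2·v, 2·u + 8·v]].
At the point, J = [[66.000, 5.750], [6.000, 29.000]] (det J = 1879.500).
Solving J·Δ = −F gives Δ = (-0.465, -1.490).
Then the next iterate is (u, v)₁ = (2.035, 1.510).
Round to (2.035, 1.510) and repeat: F = (10.20740, 10.26610), J = [[26.19850, 5.54112], [3.020, 16.150]].
Δ = (-0.266, -0.586), so (u, v)₂ = (1.769, 0.924).

(1.769, 0.924)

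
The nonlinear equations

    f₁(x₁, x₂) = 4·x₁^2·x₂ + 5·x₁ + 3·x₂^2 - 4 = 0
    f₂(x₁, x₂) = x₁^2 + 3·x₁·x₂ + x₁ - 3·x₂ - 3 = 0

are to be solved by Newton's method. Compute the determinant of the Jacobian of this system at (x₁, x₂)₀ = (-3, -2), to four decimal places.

-372.0000

J = [[8·x₁·x₂ + 5, 4·x₁^2 + 6·x₂], [2·x₁ + 3·x₂ + 1, 3·x₁ - 3]].
At the point, J = [[53.0000, 24.0000], [-11.0000, -12.0000]].
det J = -372.0000.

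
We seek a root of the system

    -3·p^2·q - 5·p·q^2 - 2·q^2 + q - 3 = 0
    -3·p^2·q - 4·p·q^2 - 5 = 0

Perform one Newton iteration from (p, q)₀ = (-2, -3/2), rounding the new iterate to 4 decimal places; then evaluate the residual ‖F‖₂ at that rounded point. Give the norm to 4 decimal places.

At (-2, -3/2): F = (31.5000, 31.0000).
Jacobian J = [[-6·p·q - 5·q^2, -3·p^2 - 10·p·q - 4·q + 1], [-6·p·q - 4·q^2, -3·p^2 - 8·p·q]].
At the point, J = [[-29.2500, -35.0000], [-27.0000, -36.0000]] (det J = 108.0000).
Solving J·Δ = −F gives Δ = (0.4537, 0.5208).
Then the next iterate is (p, q)₁ = (-1.5463, -0.9792).
Re-evaluating at (-1.5463, -0.9792): F = (8.540279, 7.954502), so ‖F‖₂ = 11.6709.

11.6709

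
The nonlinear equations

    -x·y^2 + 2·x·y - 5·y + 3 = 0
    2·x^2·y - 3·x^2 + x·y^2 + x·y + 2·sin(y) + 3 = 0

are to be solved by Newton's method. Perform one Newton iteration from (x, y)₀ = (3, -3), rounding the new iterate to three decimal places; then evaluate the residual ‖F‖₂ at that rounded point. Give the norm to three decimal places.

16.713

At (3, -3): F = (-27.000, -60.28224).
Jacobian J = [[-y^2 + 2·y, -2·x·y + 2·x - 5], [4·x·y - 6·x + y^2 + y, 2·x^2 + 2·x·y + x + 2·cos(y)]].
At the point, J = [[-15.000, 19.000], [-48.000, 1.02002]] (det J = 896.69977).
Solving J·Δ = −F gives Δ = (-1.247, 0.437).
Then the next iterate is (x, y)₁ = (1.753, -2.563).
Re-evaluating at (1.753, -2.563): F = (-4.68628, -16.04250), so ‖F‖₂ = 16.713.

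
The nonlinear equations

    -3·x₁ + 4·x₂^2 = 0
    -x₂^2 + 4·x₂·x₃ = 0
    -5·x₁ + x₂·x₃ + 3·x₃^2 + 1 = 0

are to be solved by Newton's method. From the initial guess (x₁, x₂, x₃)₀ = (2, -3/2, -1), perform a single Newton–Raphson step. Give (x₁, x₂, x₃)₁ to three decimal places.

At (2, -3/2, -1): F = (3.000, 3.750, -4.500).
Jacobian J = [[-3, 8·x₂, 0], [0, -2·x₂ + 4·x₃, 4·x₂], [-5, x₃, x₂ + 6·x₃]].
At the point, J = [[-3.000, -12.000, 0.000], [0.000, -1.000, -6.000], [-5.000, -1.000, -7.500]] (det J = -364.500).
Solving J·Δ = −F gives Δ = (-1.802, 0.701, 0.508).
Then the next iterate is (x₁, x₂, x₃)₁ = (0.198, -0.799, -0.492).

(0.198, -0.799, -0.492)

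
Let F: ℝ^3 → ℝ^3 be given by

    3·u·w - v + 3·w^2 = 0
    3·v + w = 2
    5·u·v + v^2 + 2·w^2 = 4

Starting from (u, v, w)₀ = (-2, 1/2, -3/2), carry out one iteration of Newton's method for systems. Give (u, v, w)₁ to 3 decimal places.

(1.869, 1.231, -1.693)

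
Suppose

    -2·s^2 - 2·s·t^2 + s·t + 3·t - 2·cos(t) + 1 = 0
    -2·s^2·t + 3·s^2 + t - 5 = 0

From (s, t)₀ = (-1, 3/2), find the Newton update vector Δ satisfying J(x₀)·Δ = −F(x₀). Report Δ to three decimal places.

At (-1, 3/2): F = (6.35853, -3.500).
Jacobian J = [[-4·s - 2·t^2 + t, -4·s·t + s + 2·sin(t) + 3], [-4·s·t + 6·s, -2·s^2 + 1]].
At the point, J = [[1.000, 9.99499], [0.000, -1.000]] (det J = -1.000).
Solving J·Δ = −F gives Δ = (28.624, -3.500).

(28.624, -3.500)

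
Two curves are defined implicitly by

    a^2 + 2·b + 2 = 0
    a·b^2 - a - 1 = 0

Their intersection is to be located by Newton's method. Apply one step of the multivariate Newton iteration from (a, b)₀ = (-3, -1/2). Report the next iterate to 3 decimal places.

(-1.333, -0.500)

At (-3, -1/2): F = (10.000, 1.250).
Jacobian J = [[2·a, 2], [b^2 - 1, 2·a·b]].
At the point, J = [[-6.000, 2.000], [-0.750, 3.000]] (det J = -16.500).
Solving J·Δ = −F gives Δ = (1.667, 0.000).
Then the next iterate is (a, b)₁ = (-1.333, -0.500).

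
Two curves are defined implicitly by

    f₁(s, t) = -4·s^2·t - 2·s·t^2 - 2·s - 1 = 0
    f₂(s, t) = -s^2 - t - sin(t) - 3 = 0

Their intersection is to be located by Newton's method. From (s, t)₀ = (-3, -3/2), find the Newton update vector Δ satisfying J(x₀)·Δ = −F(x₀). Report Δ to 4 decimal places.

(1.5988, 0.0843)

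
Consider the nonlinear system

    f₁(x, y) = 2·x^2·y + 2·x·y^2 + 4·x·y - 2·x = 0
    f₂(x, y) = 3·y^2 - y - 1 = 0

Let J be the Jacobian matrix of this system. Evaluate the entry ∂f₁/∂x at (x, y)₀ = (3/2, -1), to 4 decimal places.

∂f₁/∂x = 4·x·y + 2·y^2 + 4·y - 2.
At (3/2, -1) this is -10.0000.

-10.0000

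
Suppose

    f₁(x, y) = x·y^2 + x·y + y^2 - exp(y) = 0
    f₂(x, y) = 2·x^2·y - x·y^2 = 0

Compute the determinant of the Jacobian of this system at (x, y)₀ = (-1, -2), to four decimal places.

0.5413

J = [[y^2 + y, 2·x·y + x + 2·y - exp(y)], [4·x·y - y^2, 2·x^2 - 2·x·y]].
At the point, J = [[2.0000, -1.135335], [4.0000, -2.0000]].
det J = 0.5413.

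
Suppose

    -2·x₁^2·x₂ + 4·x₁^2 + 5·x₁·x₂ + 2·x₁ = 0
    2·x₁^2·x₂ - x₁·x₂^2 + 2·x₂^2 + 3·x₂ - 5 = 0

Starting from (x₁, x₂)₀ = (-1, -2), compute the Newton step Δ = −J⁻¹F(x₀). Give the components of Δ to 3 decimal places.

(0.679, -0.041)

At (-1, -2): F = (16.000, -3.000).
Jacobian J = [[-4·x₁·x₂ + 8·x₁ + 5·x₂ + 2, -2·x₁^2 + 5·x₁], [4·x₁·x₂ - x₂^2, 2·x₁^2 - 2·x₁·x₂ + 4·x₂ + 3]].
At the point, J = [[-24.000, -7.000], [4.000, -7.000]] (det J = 196.000).
Solving J·Δ = −F gives Δ = (0.679, -0.041).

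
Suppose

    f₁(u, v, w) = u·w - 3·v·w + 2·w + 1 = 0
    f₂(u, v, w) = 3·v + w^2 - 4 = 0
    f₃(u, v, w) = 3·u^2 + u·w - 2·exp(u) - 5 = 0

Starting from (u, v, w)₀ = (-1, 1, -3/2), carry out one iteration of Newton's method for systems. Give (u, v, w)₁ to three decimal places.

(-1.044, -0.293, -2.376)

At (-1, 1, -3/2): F = (4.000, 1.250, -1.23576).
Jacobian J = [[w, -3·w, u - 3·v + 2], [0, 3, 2·w], [6·u + w - 2·exp(u), 0, u]].
At the point, J = [[-1.500, 4.500, -2.000], [0.000, 3.000, -3.000], [-8.23576, 0.000, -1.000]] (det J = 66.26819).
Solving J·Δ = −F gives Δ = (-0.044, -1.293, -0.876).
Then the next iterate is (u, v, w)₁ = (-1.044, -0.293, -2.376).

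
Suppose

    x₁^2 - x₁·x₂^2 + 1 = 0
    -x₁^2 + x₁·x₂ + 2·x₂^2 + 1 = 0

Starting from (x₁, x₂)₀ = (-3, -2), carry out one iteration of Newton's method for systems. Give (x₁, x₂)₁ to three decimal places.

(-1.924, -1.063)

At (-3, -2): F = (22.000, 6.000).
Jacobian J = [[2·x₁ - x₂^2, -2·x₁·x₂], [-2·x₁ + x₂, x₁ + 4·x₂]].
At the point, J = [[-10.000, -12.000], [4.000, -11.000]] (det J = 158.000).
Solving J·Δ = −F gives Δ = (1.076, 0.937).
Then the next iterate is (x₁, x₂)₁ = (-1.924, -1.063).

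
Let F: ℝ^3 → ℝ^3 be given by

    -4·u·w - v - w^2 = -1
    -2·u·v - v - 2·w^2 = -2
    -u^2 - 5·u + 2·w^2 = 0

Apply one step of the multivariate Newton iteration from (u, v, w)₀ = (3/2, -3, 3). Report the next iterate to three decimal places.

At (3/2, -3, 3): F = (-23.000, -4.000, 8.250).
Jacobian J = [[-4·w, -1, -4·u - 2·w], [-2·v, -2·u - 1, -4·w], [-2·u - 5, 0, 4·w]].
At the point, J = [[-12.000, -1.000, -12.000], [6.000, -4.000, -12.000], [-8.000, 0.000, 12.000]] (det J = 936.000).
Solving J·Δ = −F gives Δ = (-0.811, 1.468, -1.228).
Then the next iterate is (u, v, w)₁ = (0.689, -1.532, 1.772).

(0.689, -1.532, 1.772)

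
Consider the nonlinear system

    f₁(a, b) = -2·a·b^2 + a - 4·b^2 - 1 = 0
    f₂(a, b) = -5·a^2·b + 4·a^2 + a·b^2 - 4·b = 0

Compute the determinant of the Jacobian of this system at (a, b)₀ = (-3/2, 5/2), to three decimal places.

420.375

J = [[-2·b^2 + 1, -4·a·b - 8·b], [-10·a·b + 8·a + b^2, -5·a^2 + 2·a·b - 4]].
At the point, J = [[-11.500, -5.000], [31.750, -22.750]].
det J = 420.375.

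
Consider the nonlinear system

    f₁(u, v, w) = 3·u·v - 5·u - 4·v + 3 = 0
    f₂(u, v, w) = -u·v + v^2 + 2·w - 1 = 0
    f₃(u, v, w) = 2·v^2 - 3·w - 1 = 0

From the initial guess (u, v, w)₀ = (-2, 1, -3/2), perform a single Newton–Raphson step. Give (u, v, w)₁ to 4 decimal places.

(0.0000, 0.9000, 0.2000)

At (-2, 1, -3/2): F = (3.0000, -1.0000, 5.5000).
Jacobian J = [[3·v - 5, 3·u - 4, 0], [-v, -u + 2·v, 2], [0, 4·v, -3]].
At the point, J = [[-2.0000, -10.0000, 0.0000], [-1.0000, 4.0000, 2.0000], [0.0000, 4.0000, -3.0000]] (det J = 70.0000).
Solving J·Δ = −F gives Δ = (2.0000, -0.1000, 1.7000).
Then the next iterate is (u, v, w)₁ = (0.0000, 0.9000, 0.2000).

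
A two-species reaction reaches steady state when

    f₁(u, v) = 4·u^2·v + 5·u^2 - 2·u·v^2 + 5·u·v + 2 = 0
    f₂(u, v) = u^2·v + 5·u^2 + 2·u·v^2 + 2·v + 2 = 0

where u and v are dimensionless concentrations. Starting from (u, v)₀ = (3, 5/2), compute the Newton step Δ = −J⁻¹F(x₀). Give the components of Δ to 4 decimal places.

(-1.3152, -0.8872)

At (3, 5/2): F = (137.0000, 112.0000).
Jacobian J = [[8·u·v + 10·u - 2·v^2 + 5·v, 4·u^2 - 4·u·v + 5·u], [2·u·v + 10·u + 2·v^2, u^2 + 4·u·v + 2]].
At the point, J = [[90.0000, 21.0000], [57.5000, 41.0000]] (det J = 2482.5000).
Solving J·Δ = −F gives Δ = (-1.3152, -0.8872).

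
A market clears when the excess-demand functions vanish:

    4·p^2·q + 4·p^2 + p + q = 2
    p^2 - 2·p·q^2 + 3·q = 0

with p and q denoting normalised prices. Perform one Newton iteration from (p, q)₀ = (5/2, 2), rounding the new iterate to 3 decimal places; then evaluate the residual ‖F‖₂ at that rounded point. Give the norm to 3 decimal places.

At (5/2, 2): F = (77.500, -7.750).
Jacobian J = [[8·p·q + 8·p + 1, 4·p^2 + 1], [2·p - 2·q^2, -4·p·q + 3]].
At the point, J = [[61.000, 26.000], [-3.000, -17.000]] (det J = -959.000).
Solving J·Δ = −F gives Δ = (-1.164, -0.251).
Then the next iterate is (p, q)₁ = (1.336, 1.749).
Re-evaluating at (1.336, 1.749): F = (20.71172, -1.14175), so ‖F‖₂ = 20.743.

20.743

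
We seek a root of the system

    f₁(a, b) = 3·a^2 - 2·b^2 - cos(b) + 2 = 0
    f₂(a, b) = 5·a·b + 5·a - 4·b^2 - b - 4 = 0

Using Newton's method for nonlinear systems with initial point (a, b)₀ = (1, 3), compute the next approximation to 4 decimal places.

(1.2778, 2.1278)

At (1, 3): F = (-12.010008, -23.0000).
Jacobian J = [[6·a, -4·b + sin(b)], [5·b + 5, 5·a - 8·b - 1]].
At the point, J = [[6.0000, -11.858880], [20.0000, -20.0000]] (det J = 117.177600).
Solving J·Δ = −F gives Δ = (0.2778, -0.8722).
Then the next iterate is (a, b)₁ = (1.2778, 2.1278).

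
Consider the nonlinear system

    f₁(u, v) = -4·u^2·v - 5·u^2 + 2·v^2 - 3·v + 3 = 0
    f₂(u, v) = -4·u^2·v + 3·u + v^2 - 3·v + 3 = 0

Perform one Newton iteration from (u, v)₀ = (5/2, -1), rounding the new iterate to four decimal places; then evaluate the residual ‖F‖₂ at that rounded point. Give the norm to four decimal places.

13.3780

At (5/2, -1): F = (1.7500, 39.5000).
Jacobian J = [[-8·u·v - 10·u, -4·u^2 + 4·v - 3], [-8·u·v + 3, -4·u^2 + 2·v - 3]].
At the point, J = [[-5.0000, -32.0000], [23.0000, -30.0000]] (det J = 886.0000).
Solving J·Δ = −F gives Δ = (-1.3674, 0.2683).
Then the next iterate is (u, v)₁ = (1.1326, -0.7317).
Re-evaluating at (1.1326, -0.7317): F = (3.606405, 12.882733), so ‖F‖₂ = 13.3780.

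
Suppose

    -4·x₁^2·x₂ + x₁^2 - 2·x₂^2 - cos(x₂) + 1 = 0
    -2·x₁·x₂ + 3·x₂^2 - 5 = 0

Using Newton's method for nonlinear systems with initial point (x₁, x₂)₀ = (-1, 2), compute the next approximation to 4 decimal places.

At (-1, 2): F = (-13.583853, 11.0000).
Jacobian J = [[-8·x₁·x₂ + 2·x₁, -4·x₁^2 - 4·x₂ + sin(x₂)], [-2·x₂, -2·x₁ + 6·x₂]].
At the point, J = [[14.0000, -11.090703], [-4.0000, 14.0000]] (det J = 151.637190).
Solving J·Δ = −F gives Δ = (0.4496, -0.6573).
Then the next iterate is (x₁, x₂)₁ = (-0.5504, 1.3427).

(-0.5504, 1.3427)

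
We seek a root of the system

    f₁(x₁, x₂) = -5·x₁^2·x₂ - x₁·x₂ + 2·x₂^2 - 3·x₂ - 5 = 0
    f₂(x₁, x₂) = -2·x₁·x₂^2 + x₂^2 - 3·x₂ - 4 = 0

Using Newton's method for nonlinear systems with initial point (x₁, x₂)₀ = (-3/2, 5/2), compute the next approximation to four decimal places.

(-0.8271, 2.2007)

At (-3/2, 5/2): F = (-24.3750, 13.5000).
Jacobian J = [[-10·x₁·x₂ - x₂, -5·x₁^2 - x₁ + 4·x₂ - 3], [-2·x₂^2, -4·x₁·x₂ + 2·x₂ - 3]].
At the point, J = [[35.0000, -2.7500], [-12.5000, 17.0000]] (det J = 560.6250).
Solving J·Δ = −F gives Δ = (0.6729, -0.2993).
Then the next iterate is (x₁, x₂)₁ = (-0.8271, 2.2007).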